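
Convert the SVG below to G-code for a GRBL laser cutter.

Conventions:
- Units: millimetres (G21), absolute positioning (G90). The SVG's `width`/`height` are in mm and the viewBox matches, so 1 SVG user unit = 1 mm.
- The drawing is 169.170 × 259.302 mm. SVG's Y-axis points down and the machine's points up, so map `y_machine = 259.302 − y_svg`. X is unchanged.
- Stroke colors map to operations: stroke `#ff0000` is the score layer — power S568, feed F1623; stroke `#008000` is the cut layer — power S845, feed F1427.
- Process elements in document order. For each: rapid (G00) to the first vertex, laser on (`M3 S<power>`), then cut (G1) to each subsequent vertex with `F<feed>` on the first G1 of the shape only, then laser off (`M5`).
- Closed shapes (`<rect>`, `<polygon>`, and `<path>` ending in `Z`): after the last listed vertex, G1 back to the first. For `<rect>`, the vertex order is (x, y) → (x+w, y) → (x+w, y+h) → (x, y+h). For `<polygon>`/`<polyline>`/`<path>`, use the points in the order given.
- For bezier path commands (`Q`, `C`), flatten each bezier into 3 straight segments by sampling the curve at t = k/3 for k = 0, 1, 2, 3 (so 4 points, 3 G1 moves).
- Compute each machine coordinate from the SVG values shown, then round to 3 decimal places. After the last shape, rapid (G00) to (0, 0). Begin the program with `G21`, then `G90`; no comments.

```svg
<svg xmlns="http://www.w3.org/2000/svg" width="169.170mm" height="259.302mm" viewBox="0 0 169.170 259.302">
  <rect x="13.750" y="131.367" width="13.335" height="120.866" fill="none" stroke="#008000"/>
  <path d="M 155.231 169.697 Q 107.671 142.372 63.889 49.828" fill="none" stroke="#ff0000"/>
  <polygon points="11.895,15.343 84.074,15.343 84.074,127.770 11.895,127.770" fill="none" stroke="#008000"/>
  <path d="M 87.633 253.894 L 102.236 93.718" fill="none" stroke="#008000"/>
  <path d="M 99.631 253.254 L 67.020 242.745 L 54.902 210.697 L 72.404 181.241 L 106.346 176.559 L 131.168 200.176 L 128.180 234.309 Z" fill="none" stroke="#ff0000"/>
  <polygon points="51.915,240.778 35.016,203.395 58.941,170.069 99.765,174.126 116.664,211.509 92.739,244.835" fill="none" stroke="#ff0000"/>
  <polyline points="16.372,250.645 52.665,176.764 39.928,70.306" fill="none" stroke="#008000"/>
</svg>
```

G21
G90
G00 X13.750 Y127.935
M3 S845
G1 X27.085 Y127.935 F1427
G1 X27.085 Y7.069
G1 X13.750 Y7.069
G1 X13.750 Y127.935
M5
G00 X155.231 Y89.605
M3 S568
G1 X123.944 Y115.068 F1623
G1 X93.497 Y155.025
G1 X63.889 Y209.474
M5
G00 X11.895 Y243.959
M3 S845
G1 X84.074 Y243.959 F1427
G1 X84.074 Y131.532
G1 X11.895 Y131.532
G1 X11.895 Y243.959
M5
G00 X87.633 Y5.408
M3 S845
G1 X102.236 Y165.584 F1427
M5
G00 X99.631 Y6.048
M3 S568
G1 X67.020 Y16.557 F1623
G1 X54.902 Y48.605
G1 X72.404 Y78.061
G1 X106.346 Y82.743
G1 X131.168 Y59.126
G1 X128.180 Y24.993
G1 X99.631 Y6.048
M5
G00 X51.915 Y18.524
M3 S568
G1 X35.016 Y55.907 F1623
G1 X58.941 Y89.233
G1 X99.765 Y85.176
G1 X116.664 Y47.793
G1 X92.739 Y14.467
G1 X51.915 Y18.524
M5
G00 X16.372 Y8.657
M3 S845
G1 X52.665 Y82.538 F1427
G1 X39.928 Y188.996
M5
G00 X0.000 Y0.000

viewBox `0 0 169.170 259.302` with mm width/height → 1 unit = 1 mm. Flip: y_m = 259.302 − y_svg.

**Shape 1** — `<rect>` rectangle, stroke `#008000` → cut (S845, F1427). Machine vertices: (13.750,127.935) → (27.085,127.935) → (27.085,7.069) → (13.750,7.069) → (13.750,127.935). Closed: final G1 returns to the first vertex.

**Shape 2** — `<path>` quadratic bezier, stroke `#ff0000` → score (S568, F1623). Control points (SVG): P0=(155.231,169.697), P1=(107.671,142.372), P2=(63.889,49.828); sampled at t=k/3. Machine vertices: (155.231,89.605) → (123.944,115.068) → (93.497,155.025) → (63.889,209.474). Open path.

**Shape 3** — `<polygon>` rectangle, stroke `#008000` → cut (S845, F1427). Machine vertices: (11.895,243.959) → (84.074,243.959) → (84.074,131.532) → (11.895,131.532) → (11.895,243.959). Closed: final G1 returns to the first vertex.

**Shape 4** — `<path>` line segment, stroke `#008000` → cut (S845, F1427). Machine vertices: (87.633,5.408) → (102.236,165.584). Open path.

**Shape 5** — `<path>` regular polygon, stroke `#ff0000` → score (S568, F1623). Machine vertices: (99.631,6.048) → (67.020,16.557) → (54.902,48.605) → (72.404,78.061) → (106.346,82.743) → (131.168,59.126) → (128.180,24.993) → (99.631,6.048). Closed: final G1 returns to the first vertex.

**Shape 6** — `<polygon>` regular polygon, stroke `#ff0000` → score (S568, F1623). Machine vertices: (51.915,18.524) → (35.016,55.907) → (58.941,89.233) → (99.765,85.176) → (116.664,47.793) → (92.739,14.467) → (51.915,18.524). Closed: final G1 returns to the first vertex.

**Shape 7** — `<polyline>` open polyline, stroke `#008000` → cut (S845, F1427). Machine vertices: (16.372,8.657) → (52.665,82.538) → (39.928,188.996). Open path.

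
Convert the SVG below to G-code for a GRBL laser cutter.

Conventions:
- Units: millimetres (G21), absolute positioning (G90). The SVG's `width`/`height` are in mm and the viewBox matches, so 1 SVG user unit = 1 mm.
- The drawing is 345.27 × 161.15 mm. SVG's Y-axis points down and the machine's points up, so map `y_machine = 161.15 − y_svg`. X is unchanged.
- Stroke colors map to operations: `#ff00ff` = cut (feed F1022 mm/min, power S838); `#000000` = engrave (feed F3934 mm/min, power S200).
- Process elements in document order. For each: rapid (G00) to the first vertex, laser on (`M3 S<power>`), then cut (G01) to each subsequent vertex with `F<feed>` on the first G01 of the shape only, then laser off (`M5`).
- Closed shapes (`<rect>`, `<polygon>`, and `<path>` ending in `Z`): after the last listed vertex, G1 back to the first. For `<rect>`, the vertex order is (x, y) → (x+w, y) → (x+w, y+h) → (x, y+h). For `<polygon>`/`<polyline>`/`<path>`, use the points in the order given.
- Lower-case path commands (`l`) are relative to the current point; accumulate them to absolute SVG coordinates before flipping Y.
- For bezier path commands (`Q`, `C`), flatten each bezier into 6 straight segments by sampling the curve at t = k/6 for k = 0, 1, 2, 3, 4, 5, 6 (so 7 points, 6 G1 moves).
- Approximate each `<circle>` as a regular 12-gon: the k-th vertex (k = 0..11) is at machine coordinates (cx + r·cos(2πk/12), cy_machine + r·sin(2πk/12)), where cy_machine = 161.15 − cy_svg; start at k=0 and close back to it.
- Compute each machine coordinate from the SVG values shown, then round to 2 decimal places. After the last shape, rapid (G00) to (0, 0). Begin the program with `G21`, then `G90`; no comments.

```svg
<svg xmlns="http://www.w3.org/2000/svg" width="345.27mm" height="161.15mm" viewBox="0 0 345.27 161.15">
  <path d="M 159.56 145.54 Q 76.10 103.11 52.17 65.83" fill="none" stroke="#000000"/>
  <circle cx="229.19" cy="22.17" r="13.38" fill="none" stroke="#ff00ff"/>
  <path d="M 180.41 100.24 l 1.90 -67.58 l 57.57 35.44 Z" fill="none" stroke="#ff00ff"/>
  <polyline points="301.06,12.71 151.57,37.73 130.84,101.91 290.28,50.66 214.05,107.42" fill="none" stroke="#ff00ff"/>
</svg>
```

G21
G90
G00 X159.56 Y15.61
M3 S200
G01 X133.39 Y29.61 F3934
G01 X110.53 Y43.32
G01 X90.98 Y56.75
G01 X74.74 Y69.89
G01 X61.80 Y82.75
G01 X52.17 Y95.32
M5
G00 X242.57 Y138.98
M3 S838
G01 X240.78 Y145.67 F1022
G01 X235.88 Y150.57
G01 X229.19 Y152.36
G01 X222.50 Y150.57
G01 X217.60 Y145.67
G01 X215.81 Y138.98
G01 X217.60 Y132.29
G01 X222.50 Y127.39
G01 X229.19 Y125.60
G01 X235.88 Y127.39
G01 X240.78 Y132.29
G01 X242.57 Y138.98
M5
G00 X180.41 Y60.91
M3 S838
G01 X182.31 Y128.49 F1022
G01 X239.88 Y93.05
G01 X180.41 Y60.91
M5
G00 X301.06 Y148.44
M3 S838
G01 X151.57 Y123.42 F1022
G01 X130.84 Y59.24
G01 X290.28 Y110.49
G01 X214.05 Y53.73
M5
G00 X0.00 Y0.00

viewBox `0 0 345.27 161.15` with mm width/height → 1 unit = 1 mm. Flip: y_m = 161.15 − y_svg.

**Shape 1** — `<path>` quadratic bezier, stroke `#000000` → engrave (S200, F3934). Control points (SVG): P0=(159.56,145.54), P1=(76.10,103.11), P2=(52.17,65.83); sampled at t=k/6. Machine vertices: (159.56,15.61) → (133.39,29.61) → (110.53,43.32) → (90.98,56.75) → (74.74,69.89) → (61.80,82.75) → (52.17,95.32). Open path.

**Shape 2** — `<circle>` circle, stroke `#ff00ff` → cut (S838, F1022). Machine vertices: (242.57,138.98) → (240.78,145.67) → (235.88,150.57) → (229.19,152.36) → (222.50,150.57) → (217.60,145.67) → (215.81,138.98) → (217.60,132.29) → (222.50,127.39) → (229.19,125.60) → (235.88,127.39) → (240.78,132.29) → (242.57,138.98). Closed: final G1 returns to the first vertex.

**Shape 3** — `<path>` regular polygon, stroke `#ff00ff` → cut (S838, F1022). Machine vertices: (180.41,60.91) → (182.31,128.49) → (239.88,93.05) → (180.41,60.91). Closed: final G1 returns to the first vertex.

**Shape 4** — `<polyline>` open polyline, stroke `#ff00ff` → cut (S838, F1022). Machine vertices: (301.06,148.44) → (151.57,123.42) → (130.84,59.24) → (290.28,110.49) → (214.05,53.73). Open path.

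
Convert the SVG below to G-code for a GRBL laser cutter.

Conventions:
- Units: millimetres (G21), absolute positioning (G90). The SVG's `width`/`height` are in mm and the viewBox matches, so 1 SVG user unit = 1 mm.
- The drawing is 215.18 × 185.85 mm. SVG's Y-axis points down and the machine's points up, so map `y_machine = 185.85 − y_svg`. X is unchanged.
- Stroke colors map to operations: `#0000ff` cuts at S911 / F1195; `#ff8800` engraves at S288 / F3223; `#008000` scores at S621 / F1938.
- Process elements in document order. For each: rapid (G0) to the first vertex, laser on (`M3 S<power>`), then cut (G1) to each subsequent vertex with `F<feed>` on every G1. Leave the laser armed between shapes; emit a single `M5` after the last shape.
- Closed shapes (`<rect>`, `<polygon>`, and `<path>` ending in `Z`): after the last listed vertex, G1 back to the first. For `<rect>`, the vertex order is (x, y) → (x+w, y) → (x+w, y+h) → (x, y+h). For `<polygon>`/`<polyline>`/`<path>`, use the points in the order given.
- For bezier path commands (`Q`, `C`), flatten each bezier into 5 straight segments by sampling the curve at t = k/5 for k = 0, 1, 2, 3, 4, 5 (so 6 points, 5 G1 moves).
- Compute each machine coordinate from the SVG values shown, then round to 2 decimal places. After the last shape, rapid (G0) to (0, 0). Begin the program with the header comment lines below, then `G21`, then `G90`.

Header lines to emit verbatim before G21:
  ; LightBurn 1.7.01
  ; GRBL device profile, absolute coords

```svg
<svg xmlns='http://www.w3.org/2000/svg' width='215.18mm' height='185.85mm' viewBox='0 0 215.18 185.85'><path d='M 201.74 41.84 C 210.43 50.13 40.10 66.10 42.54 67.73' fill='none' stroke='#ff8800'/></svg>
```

; LightBurn 1.7.01
; GRBL device profile, absolute coords
G21
G90
G0 X201.74 Y144.01
M3 S288
G1 X188.29 Y138.29 F3223
G1 X148.75 Y131.78 F3223
G1 X100.03 Y125.55 F3223
G1 X58.99 Y120.64 F3223
G1 X42.54 Y118.12 F3223
M5
G0 X0.00 Y0.00

viewBox `0 0 215.18 185.85` with mm width/height → 1 unit = 1 mm. Flip: y_m = 185.85 − y_svg.

**Shape 1** — `<path>` cubic bezier, stroke `#ff8800` → engrave (S288, F3223). Control points (SVG): P0=(201.74,41.84), P1=(210.43,50.13), P2=(40.10,66.10), P3=(42.54,67.73); sampled at t=k/5. Machine vertices: (201.74,144.01) → (188.29,138.29) → (148.75,131.78) → (100.03,125.55) → (58.99,120.64) → (42.54,118.12). Open path.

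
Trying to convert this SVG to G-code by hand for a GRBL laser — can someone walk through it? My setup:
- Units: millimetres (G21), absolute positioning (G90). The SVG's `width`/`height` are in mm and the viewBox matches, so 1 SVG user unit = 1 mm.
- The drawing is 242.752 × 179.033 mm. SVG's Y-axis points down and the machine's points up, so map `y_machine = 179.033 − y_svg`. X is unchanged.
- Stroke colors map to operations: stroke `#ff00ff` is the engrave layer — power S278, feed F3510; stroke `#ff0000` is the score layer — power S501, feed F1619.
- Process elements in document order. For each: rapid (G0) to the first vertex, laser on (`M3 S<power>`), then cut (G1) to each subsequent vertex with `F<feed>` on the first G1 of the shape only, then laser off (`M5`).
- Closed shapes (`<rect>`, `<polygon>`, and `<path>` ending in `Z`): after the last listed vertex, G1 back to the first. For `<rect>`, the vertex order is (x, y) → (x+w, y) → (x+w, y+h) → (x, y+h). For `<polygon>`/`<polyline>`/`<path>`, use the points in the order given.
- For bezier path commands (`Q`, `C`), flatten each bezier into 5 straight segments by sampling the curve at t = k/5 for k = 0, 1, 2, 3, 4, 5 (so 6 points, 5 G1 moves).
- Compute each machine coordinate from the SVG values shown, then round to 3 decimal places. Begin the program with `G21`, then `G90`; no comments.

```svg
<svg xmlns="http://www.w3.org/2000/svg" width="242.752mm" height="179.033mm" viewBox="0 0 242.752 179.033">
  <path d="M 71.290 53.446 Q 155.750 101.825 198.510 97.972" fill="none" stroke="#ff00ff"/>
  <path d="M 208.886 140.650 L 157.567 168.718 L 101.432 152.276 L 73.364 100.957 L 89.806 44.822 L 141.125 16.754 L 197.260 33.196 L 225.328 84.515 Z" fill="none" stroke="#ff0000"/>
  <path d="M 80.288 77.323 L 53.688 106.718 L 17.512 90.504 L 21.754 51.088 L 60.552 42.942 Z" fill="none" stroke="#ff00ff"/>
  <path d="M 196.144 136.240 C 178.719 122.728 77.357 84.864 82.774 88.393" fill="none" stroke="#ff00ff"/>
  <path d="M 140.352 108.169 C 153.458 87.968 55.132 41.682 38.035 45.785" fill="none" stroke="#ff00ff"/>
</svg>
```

Since the viewBox matches the mm dimensions, user units are millimetres directly. The only transform is the Y-flip y_m = 179.033 − y_svg.

Shape 1 is a quadratic bezier drawn with `<path>`. Its stroke #ff00ff means engrave at S278, F3510. After flipping Y the toolpath is (71.290,125.587) → (103.406,108.325) → (132.186,95.241) → (157.630,86.336) → (179.738,81.609) → (198.510,81.061).

Shape 2 is a regular polygon drawn with `<path>`. Its stroke #ff0000 means score at S501, F1619. After flipping Y the toolpath is (208.886,38.383) → (157.567,10.315) → (101.432,26.757) → (73.364,78.076) → (89.806,134.211) → (141.125,162.279) → (197.260,145.837) → (225.328,94.518) → (208.886,38.383), returning to the start.

Shape 3 is a regular polygon drawn with `<path>`. Its stroke #ff00ff means engrave at S278, F3510. After flipping Y the toolpath is (80.288,101.710) → (53.688,72.315) → (17.512,88.529) → (21.754,127.945) → (60.552,136.091) → (80.288,101.710), returning to the start.

Shape 4 is a cubic bezier drawn with `<path>`. Its stroke #ff00ff means engrave at S278, F3510. After flipping Y the toolpath is (196.144,42.793) → (177.142,53.296) → (147.150,66.489) → (115.322,79.214) → (90.812,88.316) → (82.774,90.640).

Shape 5 is a cubic bezier drawn with `<path>`. Its stroke #ff00ff means engrave at S278, F3510. After flipping Y the toolpath is (140.352,70.864) → (136.385,85.503) → (114.922,102.732) → (85.211,118.879) → (56.499,130.275) → (38.035,133.248).

G21
G90
G0 X71.290 Y125.587
M3 S278
G1 X103.406 Y108.325 F3510
G1 X132.186 Y95.241
G1 X157.630 Y86.336
G1 X179.738 Y81.609
G1 X198.510 Y81.061
M5
G0 X208.886 Y38.383
M3 S501
G1 X157.567 Y10.315 F1619
G1 X101.432 Y26.757
G1 X73.364 Y78.076
G1 X89.806 Y134.211
G1 X141.125 Y162.279
G1 X197.260 Y145.837
G1 X225.328 Y94.518
G1 X208.886 Y38.383
M5
G0 X80.288 Y101.710
M3 S278
G1 X53.688 Y72.315 F3510
G1 X17.512 Y88.529
G1 X21.754 Y127.945
G1 X60.552 Y136.091
G1 X80.288 Y101.710
M5
G0 X196.144 Y42.793
M3 S278
G1 X177.142 Y53.296 F3510
G1 X147.150 Y66.489
G1 X115.322 Y79.214
G1 X90.812 Y88.316
G1 X82.774 Y90.640
M5
G0 X140.352 Y70.864
M3 S278
G1 X136.385 Y85.503 F3510
G1 X114.922 Y102.732
G1 X85.211 Y118.879
G1 X56.499 Y130.275
G1 X38.035 Y133.248
M5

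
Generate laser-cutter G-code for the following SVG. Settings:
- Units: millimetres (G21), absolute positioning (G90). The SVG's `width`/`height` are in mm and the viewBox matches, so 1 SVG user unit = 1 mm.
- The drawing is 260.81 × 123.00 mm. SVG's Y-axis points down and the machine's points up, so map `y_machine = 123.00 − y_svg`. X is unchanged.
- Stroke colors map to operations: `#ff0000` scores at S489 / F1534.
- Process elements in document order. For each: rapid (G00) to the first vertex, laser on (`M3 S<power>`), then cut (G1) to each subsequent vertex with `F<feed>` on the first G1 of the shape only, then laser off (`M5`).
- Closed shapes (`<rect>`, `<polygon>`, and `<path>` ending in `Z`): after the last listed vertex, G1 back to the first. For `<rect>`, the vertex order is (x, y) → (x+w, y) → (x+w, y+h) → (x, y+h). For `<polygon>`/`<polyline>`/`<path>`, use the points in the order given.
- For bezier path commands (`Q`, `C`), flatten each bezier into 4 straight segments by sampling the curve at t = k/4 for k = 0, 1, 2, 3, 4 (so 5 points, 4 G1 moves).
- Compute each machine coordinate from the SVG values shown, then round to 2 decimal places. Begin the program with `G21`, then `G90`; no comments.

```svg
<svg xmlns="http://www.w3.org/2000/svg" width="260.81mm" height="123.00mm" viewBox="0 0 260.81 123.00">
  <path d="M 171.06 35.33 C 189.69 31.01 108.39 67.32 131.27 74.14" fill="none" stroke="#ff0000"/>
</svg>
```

G21
G90
G00 X171.06 Y87.67
M3 S489
G1 X169.48 Y84.39 F1534
G1 X149.57 Y72.44
G1 X130.45 Y58.41
G1 X131.27 Y48.86
M5

Since the viewBox matches the mm dimensions, user units are millimetres directly. The only transform is the Y-flip y_m = 123.00 − y_svg.

Shape 1 is a cubic bezier drawn with `<path>`. Its stroke #ff0000 means score at S489, F1534. After flipping Y the toolpath is (171.06,87.67) → (169.48,84.39) → (149.57,72.44) → (130.45,58.41) → (131.27,48.86).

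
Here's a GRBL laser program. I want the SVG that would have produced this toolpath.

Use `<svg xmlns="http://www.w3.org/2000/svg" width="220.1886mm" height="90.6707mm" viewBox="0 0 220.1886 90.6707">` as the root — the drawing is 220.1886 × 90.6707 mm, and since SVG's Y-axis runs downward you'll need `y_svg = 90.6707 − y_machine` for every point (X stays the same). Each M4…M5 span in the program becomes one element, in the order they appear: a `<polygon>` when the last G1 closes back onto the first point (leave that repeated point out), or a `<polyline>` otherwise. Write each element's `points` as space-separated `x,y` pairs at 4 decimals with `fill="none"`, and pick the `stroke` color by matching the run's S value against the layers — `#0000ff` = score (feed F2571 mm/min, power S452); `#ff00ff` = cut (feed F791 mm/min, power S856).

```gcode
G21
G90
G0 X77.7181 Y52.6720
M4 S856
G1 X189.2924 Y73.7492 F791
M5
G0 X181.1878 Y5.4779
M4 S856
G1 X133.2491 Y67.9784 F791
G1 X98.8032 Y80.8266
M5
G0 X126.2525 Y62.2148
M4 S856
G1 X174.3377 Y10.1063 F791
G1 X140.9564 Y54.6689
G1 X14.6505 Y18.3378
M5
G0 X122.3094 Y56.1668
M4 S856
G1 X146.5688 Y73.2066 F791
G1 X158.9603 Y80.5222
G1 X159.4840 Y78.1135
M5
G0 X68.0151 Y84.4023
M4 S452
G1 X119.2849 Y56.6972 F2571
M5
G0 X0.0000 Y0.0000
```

<svg xmlns="http://www.w3.org/2000/svg" width="220.1886mm" height="90.6707mm" viewBox="0 0 220.1886 90.6707">
  <polyline points="77.7181,37.9987 189.2924,16.9215" fill="none" stroke="#ff00ff"/>
  <polyline points="181.1878,85.1928 133.2491,22.6923 98.8032,9.8441" fill="none" stroke="#ff00ff"/>
  <polyline points="126.2525,28.4559 174.3377,80.5644 140.9564,36.0018 14.6505,72.3329" fill="none" stroke="#ff00ff"/>
  <polyline points="122.3094,34.5039 146.5688,17.4641 158.9603,10.1485 159.4840,12.5572" fill="none" stroke="#ff00ff"/>
  <polyline points="68.0151,6.2684 119.2849,33.9735" fill="none" stroke="#0000ff"/>
</svg>

y_svg = 90.6707 − y_m.

[1] S856→`#ff00ff` (cut); open run; points: 77.7181,37.9987 189.2924,16.9215

[2] S856→`#ff00ff` (cut); open run; points: 181.1878,85.1928 133.2491,22.6923 98.8032,9.8441

[3] S856→`#ff00ff` (cut); open run; points: 126.2525,28.4559 174.3377,80.5644 140.9564,36.0018 14.6505,72.3329

[4] S856→`#ff00ff` (cut); open run; points: 122.3094,34.5039 146.5688,17.4641 158.9603,10.1485 159.4840,12.5572

[5] S452→`#0000ff` (score); open run; points: 68.0151,6.2684 119.2849,33.9735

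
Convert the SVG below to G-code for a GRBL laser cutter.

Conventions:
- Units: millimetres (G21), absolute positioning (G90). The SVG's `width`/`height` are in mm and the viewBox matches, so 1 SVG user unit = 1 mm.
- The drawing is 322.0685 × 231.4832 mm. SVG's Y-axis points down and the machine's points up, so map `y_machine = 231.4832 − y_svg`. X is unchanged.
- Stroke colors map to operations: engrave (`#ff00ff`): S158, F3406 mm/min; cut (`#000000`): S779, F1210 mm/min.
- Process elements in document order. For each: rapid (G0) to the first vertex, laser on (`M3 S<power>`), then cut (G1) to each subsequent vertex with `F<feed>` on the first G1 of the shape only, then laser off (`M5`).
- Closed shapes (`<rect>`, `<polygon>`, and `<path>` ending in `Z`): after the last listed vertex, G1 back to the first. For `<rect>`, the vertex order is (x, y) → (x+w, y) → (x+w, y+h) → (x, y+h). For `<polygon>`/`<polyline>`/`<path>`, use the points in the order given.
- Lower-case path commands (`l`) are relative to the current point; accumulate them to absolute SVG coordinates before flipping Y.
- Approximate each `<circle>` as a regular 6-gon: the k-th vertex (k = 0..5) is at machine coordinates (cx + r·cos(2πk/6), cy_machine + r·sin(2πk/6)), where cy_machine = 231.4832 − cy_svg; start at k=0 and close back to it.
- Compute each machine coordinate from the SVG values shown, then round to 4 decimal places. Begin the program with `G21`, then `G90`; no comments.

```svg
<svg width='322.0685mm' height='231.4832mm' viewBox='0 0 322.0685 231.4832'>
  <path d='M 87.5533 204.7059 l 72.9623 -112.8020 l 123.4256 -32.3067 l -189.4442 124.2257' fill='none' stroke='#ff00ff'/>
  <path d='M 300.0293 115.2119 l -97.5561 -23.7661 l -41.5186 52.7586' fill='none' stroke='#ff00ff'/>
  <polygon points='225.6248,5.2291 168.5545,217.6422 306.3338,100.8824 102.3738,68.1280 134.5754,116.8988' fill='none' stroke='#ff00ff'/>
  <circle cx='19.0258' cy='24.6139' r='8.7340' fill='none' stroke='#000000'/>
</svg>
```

G21
G90
G0 X87.5533 Y26.7773
M3 S158
G1 X160.5156 Y139.5793 F3406
G1 X283.9412 Y171.8860
G1 X94.4970 Y47.6603
M5
G0 X300.0293 Y116.2713
M3 S158
G1 X202.4732 Y140.0374 F3406
G1 X160.9546 Y87.2788
M5
G0 X225.6248 Y226.2541
M3 S158
G1 X168.5545 Y13.8410 F3406
G1 X306.3338 Y130.6008
G1 X102.3738 Y163.3552
G1 X134.5754 Y114.5844
G1 X225.6248 Y226.2541
M5
G0 X27.7598 Y206.8693
M3 S779
G1 X23.3928 Y214.4332 F1210
G1 X14.6588 Y214.4332
G1 X10.2918 Y206.8693
G1 X14.6588 Y199.3054
G1 X23.3928 Y199.3054
G1 X27.7598 Y206.8693
M5

1 u = 1 mm; y_m = 231.4832 − y.

[1] `<path>` open polyline, #ff00ff→engrave S158 F3406: (87.5533,26.7773) → (160.5156,139.5793) → (283.9412,171.8860) → (94.4970,47.6603)

[2] `<path>` open polyline, #ff00ff→engrave S158 F3406: (300.0293,116.2713) → (202.4732,140.0374) → (160.9546,87.2788)

[3] `<polygon>` closed polygon, #ff00ff→engrave S158 F3406: (225.6248,226.2541) → (168.5545,13.8410) → (306.3338,130.6008) → (102.3738,163.3552) → (134.5754,114.5844) → (225.6248,226.2541) (closed)

[4] `<circle>` circle, #000000→cut S779 F1210: (27.7598,206.8693) → (23.3928,214.4332) → (14.6588,214.4332) → (10.2918,206.8693) → (14.6588,199.3054) → (23.3928,199.3054) → (27.7598,206.8693) (closed)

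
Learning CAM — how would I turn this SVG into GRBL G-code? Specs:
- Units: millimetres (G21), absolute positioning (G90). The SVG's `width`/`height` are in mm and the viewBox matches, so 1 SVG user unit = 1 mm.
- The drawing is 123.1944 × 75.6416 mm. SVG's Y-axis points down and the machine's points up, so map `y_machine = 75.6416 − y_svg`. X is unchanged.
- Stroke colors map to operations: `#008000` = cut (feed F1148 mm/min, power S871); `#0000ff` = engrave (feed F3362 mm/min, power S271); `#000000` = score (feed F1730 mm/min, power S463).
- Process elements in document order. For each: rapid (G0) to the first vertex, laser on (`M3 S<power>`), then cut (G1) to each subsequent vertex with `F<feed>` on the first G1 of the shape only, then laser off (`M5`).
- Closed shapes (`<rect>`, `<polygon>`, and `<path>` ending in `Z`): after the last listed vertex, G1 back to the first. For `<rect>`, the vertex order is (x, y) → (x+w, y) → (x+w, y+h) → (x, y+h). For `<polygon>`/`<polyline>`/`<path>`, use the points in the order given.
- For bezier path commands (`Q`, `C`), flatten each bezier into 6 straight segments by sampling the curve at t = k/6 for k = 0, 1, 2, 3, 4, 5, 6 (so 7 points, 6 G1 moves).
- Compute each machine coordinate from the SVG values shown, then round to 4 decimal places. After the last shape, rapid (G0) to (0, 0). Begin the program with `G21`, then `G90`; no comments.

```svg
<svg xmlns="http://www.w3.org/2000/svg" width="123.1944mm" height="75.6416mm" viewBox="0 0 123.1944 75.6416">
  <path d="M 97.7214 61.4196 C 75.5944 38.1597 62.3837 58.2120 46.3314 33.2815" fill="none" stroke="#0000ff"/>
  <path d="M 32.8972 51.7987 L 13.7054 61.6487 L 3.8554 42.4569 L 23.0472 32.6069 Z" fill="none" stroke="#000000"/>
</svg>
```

Since the viewBox matches the mm dimensions, user units are millimetres directly. The only transform is the Y-flip y_m = 75.6416 − y_svg.

Shape 1 is a cubic bezier drawn with `<path>`. Its stroke #0000ff means engrave at S271, F3362. After flipping Y the toolpath is (97.7214,14.2220) → (87.3465,22.6514) → (78.1310,26.3147) → (69.7484,27.6646) → (61.8720,29.1537) → (54.1752,33.2346) → (46.3314,42.3601).

Shape 2 is a regular polygon drawn with `<path>`. Its stroke #000000 means score at S463, F1730. After flipping Y the toolpath is (32.8972,23.8429) → (13.7054,13.9929) → (3.8554,33.1847) → (23.0472,43.0347) → (32.8972,23.8429), returning to the start.

G21
G90
G0 X97.7214 Y14.2220
M3 S271
G1 X87.3465 Y22.6514 F3362
G1 X78.1310 Y26.3147
G1 X69.7484 Y27.6646
G1 X61.8720 Y29.1537
G1 X54.1752 Y33.2346
G1 X46.3314 Y42.3601
M5
G0 X32.8972 Y23.8429
M3 S463
G1 X13.7054 Y13.9929 F1730
G1 X3.8554 Y33.1847
G1 X23.0472 Y43.0347
G1 X32.8972 Y23.8429
M5
G0 X0.0000 Y0.0000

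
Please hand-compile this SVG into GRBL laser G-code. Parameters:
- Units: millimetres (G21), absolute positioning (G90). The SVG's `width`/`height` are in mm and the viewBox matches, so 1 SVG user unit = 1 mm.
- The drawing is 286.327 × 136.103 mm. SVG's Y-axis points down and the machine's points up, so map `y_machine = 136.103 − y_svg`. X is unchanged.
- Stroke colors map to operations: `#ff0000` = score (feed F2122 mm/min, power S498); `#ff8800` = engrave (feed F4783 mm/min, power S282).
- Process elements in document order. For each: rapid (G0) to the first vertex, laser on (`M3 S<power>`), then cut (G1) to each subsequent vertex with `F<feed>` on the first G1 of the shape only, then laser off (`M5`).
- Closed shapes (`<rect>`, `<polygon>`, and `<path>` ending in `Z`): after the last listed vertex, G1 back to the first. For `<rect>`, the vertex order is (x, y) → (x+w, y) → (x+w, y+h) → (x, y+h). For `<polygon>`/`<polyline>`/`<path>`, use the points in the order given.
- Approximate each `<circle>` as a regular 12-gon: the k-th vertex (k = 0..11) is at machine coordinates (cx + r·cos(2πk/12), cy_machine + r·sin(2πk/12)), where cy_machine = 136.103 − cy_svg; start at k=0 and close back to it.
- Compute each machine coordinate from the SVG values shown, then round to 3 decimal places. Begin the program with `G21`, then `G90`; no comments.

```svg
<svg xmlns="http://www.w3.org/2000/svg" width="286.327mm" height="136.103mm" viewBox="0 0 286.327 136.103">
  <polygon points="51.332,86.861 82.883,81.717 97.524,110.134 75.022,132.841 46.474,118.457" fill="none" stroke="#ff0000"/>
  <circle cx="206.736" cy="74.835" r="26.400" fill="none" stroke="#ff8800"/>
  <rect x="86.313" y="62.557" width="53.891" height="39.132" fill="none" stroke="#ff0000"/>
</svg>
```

Since the viewBox matches the mm dimensions, user units are millimetres directly. The only transform is the Y-flip y_m = 136.103 − y_svg.

Shape 1 is a regular polygon drawn with `<polygon>`. Its stroke #ff0000 means score at S498, F2122. After flipping Y the toolpath is (51.332,49.242) → (82.883,54.386) → (97.524,25.969) → (75.022,3.262) → (46.474,17.646) → (51.332,49.242), returning to the start.

Shape 2 is a circle drawn with `<circle>`. Its stroke #ff8800 means engrave at S282, F4783. After flipping Y the toolpath is (233.136,61.268) → (229.599,74.468) → (219.936,84.131) → (206.736,87.668) → (193.536,84.131) → (183.873,74.468) → (180.336,61.268) → (183.873,48.068) → (193.536,38.405) → (206.736,34.868) → (219.936,38.405) → (229.599,48.068) → (233.136,61.268), returning to the start.

Shape 3 is a rectangle drawn with `<rect>`. Its stroke #ff0000 means score at S498, F2122. After flipping Y the toolpath is (86.313,73.546) → (140.204,73.546) → (140.204,34.414) → (86.313,34.414) → (86.313,73.546), returning to the start.

G21
G90
G0 X51.332 Y49.242
M3 S498
G1 X82.883 Y54.386 F2122
G1 X97.524 Y25.969
G1 X75.022 Y3.262
G1 X46.474 Y17.646
G1 X51.332 Y49.242
M5
G0 X233.136 Y61.268
M3 S282
G1 X229.599 Y74.468 F4783
G1 X219.936 Y84.131
G1 X206.736 Y87.668
G1 X193.536 Y84.131
G1 X183.873 Y74.468
G1 X180.336 Y61.268
G1 X183.873 Y48.068
G1 X193.536 Y38.405
G1 X206.736 Y34.868
G1 X219.936 Y38.405
G1 X229.599 Y48.068
G1 X233.136 Y61.268
M5
G0 X86.313 Y73.546
M3 S498
G1 X140.204 Y73.546 F2122
G1 X140.204 Y34.414
G1 X86.313 Y34.414
G1 X86.313 Y73.546
M5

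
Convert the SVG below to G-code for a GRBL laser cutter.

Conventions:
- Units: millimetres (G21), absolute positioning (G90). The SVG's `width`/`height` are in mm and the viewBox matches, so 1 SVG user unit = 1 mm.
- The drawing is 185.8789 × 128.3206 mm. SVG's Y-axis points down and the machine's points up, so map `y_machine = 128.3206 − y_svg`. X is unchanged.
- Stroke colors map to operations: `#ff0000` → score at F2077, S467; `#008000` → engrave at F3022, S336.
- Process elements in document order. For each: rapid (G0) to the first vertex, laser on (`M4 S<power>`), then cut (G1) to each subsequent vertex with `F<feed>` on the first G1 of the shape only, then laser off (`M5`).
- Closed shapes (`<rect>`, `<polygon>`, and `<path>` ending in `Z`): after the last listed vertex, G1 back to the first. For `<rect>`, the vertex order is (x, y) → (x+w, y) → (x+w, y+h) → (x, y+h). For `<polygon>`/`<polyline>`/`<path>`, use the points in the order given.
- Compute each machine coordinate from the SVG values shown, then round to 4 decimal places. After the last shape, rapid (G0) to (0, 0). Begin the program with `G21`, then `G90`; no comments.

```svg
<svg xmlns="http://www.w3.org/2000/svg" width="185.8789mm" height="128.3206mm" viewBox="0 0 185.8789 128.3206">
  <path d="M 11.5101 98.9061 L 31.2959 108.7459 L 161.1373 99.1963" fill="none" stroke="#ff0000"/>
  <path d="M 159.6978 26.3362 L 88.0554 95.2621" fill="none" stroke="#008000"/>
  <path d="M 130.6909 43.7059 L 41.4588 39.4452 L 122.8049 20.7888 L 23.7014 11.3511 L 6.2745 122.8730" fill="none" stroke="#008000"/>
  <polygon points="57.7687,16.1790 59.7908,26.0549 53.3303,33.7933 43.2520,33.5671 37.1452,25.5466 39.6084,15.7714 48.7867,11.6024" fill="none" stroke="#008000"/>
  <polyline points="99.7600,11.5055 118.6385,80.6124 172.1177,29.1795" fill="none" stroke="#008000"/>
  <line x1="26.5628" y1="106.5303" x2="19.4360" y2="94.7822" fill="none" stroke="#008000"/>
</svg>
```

Since the viewBox matches the mm dimensions, user units are millimetres directly. The only transform is the Y-flip y_m = 128.3206 − y_svg.

Shape 1 is a open polyline drawn with `<path>`. Its stroke #ff0000 means score at S467, F2077. After flipping Y the toolpath is (11.5101,29.4145) → (31.2959,19.5747) → (161.1373,29.1243).

Shape 2 is a line segment drawn with `<path>`. Its stroke #008000 means engrave at S336, F3022. After flipping Y the toolpath is (159.6978,101.9844) → (88.0554,33.0585).

Shape 3 is a open polyline drawn with `<path>`. Its stroke #008000 means engrave at S336, F3022. After flipping Y the toolpath is (130.6909,84.6147) → (41.4588,88.8754) → (122.8049,107.5318) → (23.7014,116.9695) → (6.2745,5.4476).

Shape 4 is a regular polygon drawn with `<polygon>`. Its stroke #008000 means engrave at S336, F3022. After flipping Y the toolpath is (57.7687,112.1416) → (59.7908,102.2657) → (53.3303,94.5273) → (43.2520,94.7535) → (37.1452,102.7740) → (39.6084,112.5492) → (48.7867,116.7182) → (57.7687,112.1416), returning to the start.

Shape 5 is a open polyline drawn with `<polyline>`. Its stroke #008000 means engrave at S336, F3022. After flipping Y the toolpath is (99.7600,116.8151) → (118.6385,47.7082) → (172.1177,99.1411).

Shape 6 is a line segment drawn with `<line>`. Its stroke #008000 means engrave at S336, F3022. After flipping Y the toolpath is (26.5628,21.7903) → (19.4360,33.5384).

G21
G90
G0 X11.5101 Y29.4145
M4 S467
G1 X31.2959 Y19.5747 F2077
G1 X161.1373 Y29.1243
M5
G0 X159.6978 Y101.9844
M4 S336
G1 X88.0554 Y33.0585 F3022
M5
G0 X130.6909 Y84.6147
M4 S336
G1 X41.4588 Y88.8754 F3022
G1 X122.8049 Y107.5318
G1 X23.7014 Y116.9695
G1 X6.2745 Y5.4476
M5
G0 X57.7687 Y112.1416
M4 S336
G1 X59.7908 Y102.2657 F3022
G1 X53.3303 Y94.5273
G1 X43.2520 Y94.7535
G1 X37.1452 Y102.7740
G1 X39.6084 Y112.5492
G1 X48.7867 Y116.7182
G1 X57.7687 Y112.1416
M5
G0 X99.7600 Y116.8151
M4 S336
G1 X118.6385 Y47.7082 F3022
G1 X172.1177 Y99.1411
M5
G0 X26.5628 Y21.7903
M4 S336
G1 X19.4360 Y33.5384 F3022
M5
G0 X0.0000 Y0.0000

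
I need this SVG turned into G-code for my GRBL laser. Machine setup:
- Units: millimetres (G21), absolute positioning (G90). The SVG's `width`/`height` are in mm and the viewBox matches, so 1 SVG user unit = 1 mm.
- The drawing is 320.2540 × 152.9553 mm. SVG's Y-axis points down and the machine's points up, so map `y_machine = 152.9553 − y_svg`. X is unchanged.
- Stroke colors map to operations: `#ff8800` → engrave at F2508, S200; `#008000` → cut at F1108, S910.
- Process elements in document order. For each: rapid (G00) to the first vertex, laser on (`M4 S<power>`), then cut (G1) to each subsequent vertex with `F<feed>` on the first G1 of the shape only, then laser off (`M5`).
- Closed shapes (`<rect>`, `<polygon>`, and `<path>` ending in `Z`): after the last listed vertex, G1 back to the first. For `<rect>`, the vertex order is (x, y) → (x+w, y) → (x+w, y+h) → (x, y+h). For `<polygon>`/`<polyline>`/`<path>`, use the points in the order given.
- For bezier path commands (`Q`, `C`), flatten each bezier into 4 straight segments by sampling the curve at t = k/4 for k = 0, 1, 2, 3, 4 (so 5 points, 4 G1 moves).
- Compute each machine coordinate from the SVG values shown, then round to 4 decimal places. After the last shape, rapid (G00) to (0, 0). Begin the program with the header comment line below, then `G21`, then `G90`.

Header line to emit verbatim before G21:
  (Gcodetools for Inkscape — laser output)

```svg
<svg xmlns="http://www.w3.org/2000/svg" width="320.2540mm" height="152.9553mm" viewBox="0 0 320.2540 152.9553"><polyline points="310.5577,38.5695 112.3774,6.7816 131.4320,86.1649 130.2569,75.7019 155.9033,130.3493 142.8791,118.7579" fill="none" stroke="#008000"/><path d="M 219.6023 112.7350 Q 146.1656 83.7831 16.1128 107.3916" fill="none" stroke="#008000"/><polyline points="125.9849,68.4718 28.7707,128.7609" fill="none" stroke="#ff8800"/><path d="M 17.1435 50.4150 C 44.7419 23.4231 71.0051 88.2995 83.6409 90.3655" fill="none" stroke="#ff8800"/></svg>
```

1 u = 1 mm; y_m = 152.9553 − y.

[1] `<polyline>` open polyline, #008000→cut S910 F1108: (310.5577,114.3858) → (112.3774,146.1737) → (131.4320,66.7904) → (130.2569,77.2534) → (155.9033,22.6060) → (142.8791,34.1974)

[2] `<path>` quadratic bezier, #008000→cut S910 F1108: (219.6023,40.2203) → (179.3454,51.4112) → (132.0116,56.0321) → (77.6007,54.0829) → (16.1128,45.5637)

[3] `<polyline>` line segment, #ff8800→engrave S200 F2508: (125.9849,84.4835) → (28.7707,24.1944)

[4] `<path>` cubic bezier, #ff8800→engrave S200 F2508: (17.1435,102.5403) → (37.3999,107.9758) → (56.0032,93.4618) → (71.8010,73.4994) → (83.6409,62.5898)

(Gcodetools for Inkscape — laser output)
G21
G90
G00 X310.5577 Y114.3858
M4 S910
G1 X112.3774 Y146.1737 F1108
G1 X131.4320 Y66.7904
G1 X130.2569 Y77.2534
G1 X155.9033 Y22.6060
G1 X142.8791 Y34.1974
M5
G00 X219.6023 Y40.2203
M4 S910
G1 X179.3454 Y51.4112 F1108
G1 X132.0116 Y56.0321
G1 X77.6007 Y54.0829
G1 X16.1128 Y45.5637
M5
G00 X125.9849 Y84.4835
M4 S200
G1 X28.7707 Y24.1944 F2508
M5
G00 X17.1435 Y102.5403
M4 S200
G1 X37.3999 Y107.9758 F2508
G1 X56.0032 Y93.4618
G1 X71.8010 Y73.4994
G1 X83.6409 Y62.5898
M5
G00 X0.0000 Y0.0000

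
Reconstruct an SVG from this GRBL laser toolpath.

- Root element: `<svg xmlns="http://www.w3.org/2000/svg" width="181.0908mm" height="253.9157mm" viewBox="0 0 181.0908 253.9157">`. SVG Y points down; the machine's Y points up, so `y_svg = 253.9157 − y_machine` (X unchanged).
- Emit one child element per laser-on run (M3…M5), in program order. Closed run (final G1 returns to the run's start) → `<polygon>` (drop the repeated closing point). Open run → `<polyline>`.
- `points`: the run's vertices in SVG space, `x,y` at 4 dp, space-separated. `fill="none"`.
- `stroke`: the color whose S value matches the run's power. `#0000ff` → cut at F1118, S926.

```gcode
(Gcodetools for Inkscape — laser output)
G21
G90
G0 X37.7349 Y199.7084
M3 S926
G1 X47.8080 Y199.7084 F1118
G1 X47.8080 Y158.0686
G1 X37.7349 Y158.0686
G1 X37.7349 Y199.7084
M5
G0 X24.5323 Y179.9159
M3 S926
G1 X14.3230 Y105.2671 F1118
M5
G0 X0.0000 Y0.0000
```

<svg xmlns="http://www.w3.org/2000/svg" width="181.0908mm" height="253.9157mm" viewBox="0 0 181.0908 253.9157">
  <polygon points="37.7349,54.2073 47.8080,54.2073 47.8080,95.8471 37.7349,95.8471" fill="none" stroke="#0000ff"/>
  <polyline points="24.5323,73.9998 14.3230,148.6486" fill="none" stroke="#0000ff"/>
</svg>

y_svg = 253.9157 − y_m. Every run uses S926, so all elements get stroke `#0000ff` (cut).

[1] closed run; points: 37.7349,54.2073 47.8080,54.2073 47.8080,95.8471 37.7349,95.8471

[2] open run; points: 24.5323,73.9998 14.3230,148.6486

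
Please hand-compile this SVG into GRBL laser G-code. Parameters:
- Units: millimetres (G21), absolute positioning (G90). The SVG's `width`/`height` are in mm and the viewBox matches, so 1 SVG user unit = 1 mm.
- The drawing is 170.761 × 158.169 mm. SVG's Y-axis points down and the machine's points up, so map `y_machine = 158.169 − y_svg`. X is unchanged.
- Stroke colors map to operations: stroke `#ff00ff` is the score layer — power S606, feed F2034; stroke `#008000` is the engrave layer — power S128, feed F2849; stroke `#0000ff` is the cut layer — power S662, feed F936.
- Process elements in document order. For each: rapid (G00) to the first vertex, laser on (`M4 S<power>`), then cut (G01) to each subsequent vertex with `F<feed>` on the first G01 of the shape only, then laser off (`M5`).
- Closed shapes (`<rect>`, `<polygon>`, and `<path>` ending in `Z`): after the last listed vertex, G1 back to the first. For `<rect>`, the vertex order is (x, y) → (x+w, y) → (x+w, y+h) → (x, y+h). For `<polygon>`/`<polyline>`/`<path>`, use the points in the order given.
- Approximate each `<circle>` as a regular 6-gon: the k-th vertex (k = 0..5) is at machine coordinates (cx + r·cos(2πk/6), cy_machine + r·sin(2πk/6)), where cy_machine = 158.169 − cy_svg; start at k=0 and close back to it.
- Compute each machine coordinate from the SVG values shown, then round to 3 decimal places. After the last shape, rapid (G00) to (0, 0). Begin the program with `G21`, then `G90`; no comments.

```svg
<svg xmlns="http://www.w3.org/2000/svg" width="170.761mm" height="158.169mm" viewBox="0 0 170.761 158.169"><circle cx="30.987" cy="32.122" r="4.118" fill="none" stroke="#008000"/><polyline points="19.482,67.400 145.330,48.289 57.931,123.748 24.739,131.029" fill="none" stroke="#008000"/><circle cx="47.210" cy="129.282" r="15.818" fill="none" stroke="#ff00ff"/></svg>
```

Since the viewBox matches the mm dimensions, user units are millimetres directly. The only transform is the Y-flip y_m = 158.169 − y_svg.

Shape 1 is a circle drawn with `<circle>`. Its stroke #008000 means engrave at S128, F2849. After flipping Y the toolpath is (35.105,126.047) → (33.046,129.613) → (28.928,129.613) → (26.869,126.047) → (28.928,122.481) → (33.046,122.481) → (35.105,126.047), returning to the start.

Shape 2 is a open polyline drawn with `<polyline>`. Its stroke #008000 means engrave at S128, F2849. After flipping Y the toolpath is (19.482,90.769) → (145.330,109.880) → (57.931,34.421) → (24.739,27.140).

Shape 3 is a circle drawn with `<circle>`. Its stroke #ff00ff means score at S606, F2034. After flipping Y the toolpath is (63.028,28.887) → (55.119,42.586) → (39.301,42.586) → (31.392,28.887) → (39.301,15.188) → (55.119,15.188) → (63.028,28.887), returning to the start.

G21
G90
G00 X35.105 Y126.047
M4 S128
G01 X33.046 Y129.613 F2849
G01 X28.928 Y129.613
G01 X26.869 Y126.047
G01 X28.928 Y122.481
G01 X33.046 Y122.481
G01 X35.105 Y126.047
M5
G00 X19.482 Y90.769
M4 S128
G01 X145.330 Y109.880 F2849
G01 X57.931 Y34.421
G01 X24.739 Y27.140
M5
G00 X63.028 Y28.887
M4 S606
G01 X55.119 Y42.586 F2034
G01 X39.301 Y42.586
G01 X31.392 Y28.887
G01 X39.301 Y15.188
G01 X55.119 Y15.188
G01 X63.028 Y28.887
M5
G00 X0.000 Y0.000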